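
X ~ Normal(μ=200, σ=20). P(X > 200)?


z = (200-200)/20 = 0.0
P(X > 200) = 1 - P(Z ≤ 0.0) = 1 - 0.5000 = 0.5000

P(X > 200) ≈ 0.5000


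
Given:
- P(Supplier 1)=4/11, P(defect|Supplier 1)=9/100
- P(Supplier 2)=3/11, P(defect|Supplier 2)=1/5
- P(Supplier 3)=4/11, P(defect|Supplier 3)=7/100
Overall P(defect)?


P(B) = Σ P(B|Aᵢ)×P(Aᵢ)
  9/100×4/11 = 9/275
  1/5×3/11 = 3/55
  7/100×4/11 = 7/275
Sum = 31/275

P(defect) = 31/275 ≈ 11.27%


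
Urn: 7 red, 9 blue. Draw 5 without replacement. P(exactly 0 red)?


Hypergeometric: C(7,0)×C(9,5)/C(16,5)
= 1×126/4368 = 3/104

P(X=0) = 3/104 ≈ 2.88%


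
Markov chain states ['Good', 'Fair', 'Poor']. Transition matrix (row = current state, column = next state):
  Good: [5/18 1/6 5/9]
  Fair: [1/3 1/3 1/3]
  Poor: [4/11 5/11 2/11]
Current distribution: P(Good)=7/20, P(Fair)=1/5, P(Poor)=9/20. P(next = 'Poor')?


P(next=Poor) = Σᵢ P(now=i)×P(i→Poor)
= 7/20×5/9 + 1/5×1/3 + 9/20×2/11
= 7/36 + 1/15 + 9/110 = 679/1980

P = 679/1980 ≈ 0.3429


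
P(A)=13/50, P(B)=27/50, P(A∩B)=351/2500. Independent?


P(A)×P(B) = 351/2500
P(A∩B) = 351/2500
Equal ✓ → Independent

Yes, independent


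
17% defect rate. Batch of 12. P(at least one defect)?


P(all good) = (83/100)^12 = 106890007738661124410161/1000000000000000000000000
P(≥1 defect) = 893109992261338875589839/1000000000000000000000000

P = 893109992261338875589839/1000000000000000000000000 ≈ 89.31%


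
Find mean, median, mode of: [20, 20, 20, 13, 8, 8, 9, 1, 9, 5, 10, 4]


Sorted: [1, 4, 5, 8, 8, 9, 9, 10, 13, 20, 20, 20]
Mean = 127/12
Median = 9
Freq: {20: 3, 13: 1, 8: 2, 9: 2, 1: 1, 5: 1, 10: 1, 4: 1}
Mode: [20]

Mean=127/12, Median=9, Mode=20


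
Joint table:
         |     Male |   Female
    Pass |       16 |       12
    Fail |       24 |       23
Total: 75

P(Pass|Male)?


P(Pass|Male) = 16/(16+24) = 16/40 = 2/5

P = 2/5 ≈ 40.00%


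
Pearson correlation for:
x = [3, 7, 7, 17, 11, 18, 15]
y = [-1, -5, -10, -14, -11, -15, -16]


n=7, Σx=78, Σy=-72, Σxy=-977, Σx²=1066, Σy²=924
r = (7×(-977) - 78×(-72))/√((7×1066 - 78²)(7×924 - (-72)²))
= -1223/√(1378×1284) = -1223/√1769352 ≈ -1223/1330.1699 ≈ -0.9194

r ≈ -0.9194


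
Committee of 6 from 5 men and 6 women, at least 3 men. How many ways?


Count by #men:
  3M,3W: C(5,3)×C(6,3)=200
  4M,2W: C(5,4)×C(6,2)=75
  5M,1W: C(5,5)×C(6,1)=6
Total = 281

281


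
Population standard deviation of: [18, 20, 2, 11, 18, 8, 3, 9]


Mean = 89/8
  (18-89/8)²=3025/64
  (20-89/8)²=5041/64
  (2-89/8)²=5329/64
  (11-89/8)²=1/64
  (18-89/8)²=3025/64
  (8-89/8)²=625/64
  (3-89/8)²=4225/64
  (9-89/8)²=289/64
Σ(x-μ)² = 2695/8
σ² = (2695/8)/8 = 2695/64

σ = √(2695/64) ≈ 6.4892


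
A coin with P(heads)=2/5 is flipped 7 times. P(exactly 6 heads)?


Binomial: P(X=6) = C(7,6)×p^6×(1-p)^1
= 7 × 64/15625 × 3/5 = 1344/78125

P(X=6) = 1344/78125 ≈ 1.72%


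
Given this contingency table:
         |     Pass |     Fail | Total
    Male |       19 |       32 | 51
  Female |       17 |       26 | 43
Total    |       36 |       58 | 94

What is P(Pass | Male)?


P(Pass | Male) = 19/(19+32) = 19/51

P(Pass|Male) = 19/51 ≈ 37.25%


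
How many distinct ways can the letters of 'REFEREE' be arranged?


Letters: 7, freq: {'R': 2, 'E': 4, 'F': 1}
7!/(2!×4!×1!) = 5040/48 = 105

105


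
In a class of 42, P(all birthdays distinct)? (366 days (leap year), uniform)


P(all different) = Π(366-i)/366 for i=0..41
= (366/366)×(365/366)×...×(325/366)
= 0.086572

P ≈ 0.0866 ≈ 8.66%


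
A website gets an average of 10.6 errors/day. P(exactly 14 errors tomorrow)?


Poisson(λ=10.6): P(X=14) = e^(-λ)×λ^k/k!
= e^(-10.6) × 10.6^14 / 14!
≈ 2.491600973e-05 × 2.26090395575e+14 / 87178291200 ≈ 0.064618

P(X=14) ≈ 0.064618 ≈ 6.46%


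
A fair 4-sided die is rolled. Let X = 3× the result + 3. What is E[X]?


E[die] = (1+4)/2 = 5/2
E[X] = 3×5/2 + 3 = 21/2

E[X] = 21/2


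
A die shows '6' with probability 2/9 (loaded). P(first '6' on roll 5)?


Geometric: P(X=5) = (1-p)^(k-1)×p = (7/9)^4×2/9 = 4802/59049

P(X=5) = 4802/59049 ≈ 8.13%


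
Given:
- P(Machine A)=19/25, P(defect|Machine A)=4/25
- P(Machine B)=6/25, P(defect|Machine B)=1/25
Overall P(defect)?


P(B) = Σ P(B|Aᵢ)×P(Aᵢ)
  4/25×19/25 = 76/625
  1/25×6/25 = 6/625
Sum = 82/625

P(defect) = 82/625 ≈ 13.12%


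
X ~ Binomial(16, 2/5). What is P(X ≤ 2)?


P(X ≤ 2) = Σ P(X=i) for i=0..2
P(X=0) = 43046721/152587890625
P(X=1) = 459165024/152587890625
P(X=2) = 459165024/30517578125
Sum = 559607373/30517578125

P(X ≤ 2) = 559607373/30517578125 ≈ 1.83%


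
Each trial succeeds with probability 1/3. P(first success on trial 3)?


Geometric: P(X=3) = (1-p)^(k-1)×p = (2/3)^2×1/3 = 4/27

P(X=3) = 4/27 ≈ 14.81%


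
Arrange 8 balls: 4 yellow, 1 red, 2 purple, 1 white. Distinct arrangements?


8!/(4!×1!×2!×1!) = 840

840


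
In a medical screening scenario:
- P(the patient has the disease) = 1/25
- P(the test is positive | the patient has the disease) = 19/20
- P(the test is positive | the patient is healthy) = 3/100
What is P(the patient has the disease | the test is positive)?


Using Bayes' theorem:
P(A|B) = P(B|A)·P(A) / P(B)

P(the test is positive) = 19/20 × 1/25 + 3/100 × 24/25
= 19/500 + 18/625 = 167/2500

P(the patient has the disease|the test is positive) = (19/500) / (167/2500) = 95/167

P(the patient has the disease|the test is positive) = 95/167 ≈ 56.89%


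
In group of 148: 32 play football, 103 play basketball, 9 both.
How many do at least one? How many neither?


|A∪B| = 32+103-9 = 126
Neither = 148-126 = 22

At least one: 126; Neither: 22


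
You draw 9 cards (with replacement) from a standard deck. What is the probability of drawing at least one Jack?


P(not a Jack) = 48/52 = 12/13
P(none in 9 draws) = (12/13)^9 = 5159780352/10604499373
P(≥1 Jack) = 1 - 5159780352/10604499373 = 5444719021/10604499373

P = 5444719021/10604499373 ≈ 51.34%


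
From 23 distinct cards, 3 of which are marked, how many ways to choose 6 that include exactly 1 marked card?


Choose 1 of the 3 marked cards and 5 of the other 20 cards:
C(3,1)×C(20,5) = 3×15504 = 46512

46512


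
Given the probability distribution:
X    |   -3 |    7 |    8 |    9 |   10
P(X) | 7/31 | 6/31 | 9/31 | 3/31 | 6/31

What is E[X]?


E[X] = Σ x·P(X=x)
= (-3)×(7/31) + (7)×(6/31) + (8)×(9/31) + (9)×(3/31) + (10)×(6/31)
= 180/31

E[X] = 180/31


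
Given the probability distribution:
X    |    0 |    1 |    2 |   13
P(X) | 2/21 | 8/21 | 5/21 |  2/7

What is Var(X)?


E[X] = 32/7
E[X²] = 1042/21
Var(X) = E[X²] - (E[X])² = 1042/21 - 1024/49 = 4222/147

Var(X) = 4222/147 ≈ 28.7211


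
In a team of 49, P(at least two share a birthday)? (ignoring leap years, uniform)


P(all different) = Π(365-i)/365 for i=0..48
= 0.034220
P(match) = 1 - 0.034220 = 0.965780

P ≈ 0.9658 ≈ 96.58%


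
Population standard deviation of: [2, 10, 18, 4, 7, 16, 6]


Mean = 63/7 = 9
  (2-9)²=49
  (10-9)²=1
  (18-9)²=81
  (4-9)²=25
  (7-9)²=4
  (16-9)²=49
  (6-9)²=9
Σ(x-μ)² = 218
σ² = 218/7

σ = √(218/7) ≈ 5.5806


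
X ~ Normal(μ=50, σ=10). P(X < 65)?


z = (65-50)/10 = 1.5
P(Z < 1.5) = 0.9332

P(X < 65) ≈ 0.9332


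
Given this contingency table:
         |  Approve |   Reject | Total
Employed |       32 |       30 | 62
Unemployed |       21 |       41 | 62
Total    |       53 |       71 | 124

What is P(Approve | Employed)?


P(Approve | Employed) = 32/(32+30) = 32/62 = 16/31

P(Approve|Employed) = 16/31 ≈ 51.61%


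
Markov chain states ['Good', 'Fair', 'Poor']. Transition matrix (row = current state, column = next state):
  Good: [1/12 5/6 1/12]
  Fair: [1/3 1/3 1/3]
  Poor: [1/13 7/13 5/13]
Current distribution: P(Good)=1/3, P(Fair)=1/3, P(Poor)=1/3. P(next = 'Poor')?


P(next=Poor) = Σᵢ P(now=i)×P(i→Poor)
= 1/3×1/12 + 1/3×1/3 + 1/3×5/13
= 1/36 + 1/9 + 5/39 = 125/468

P = 125/468 ≈ 0.2671


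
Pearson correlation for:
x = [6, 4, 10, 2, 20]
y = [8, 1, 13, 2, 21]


n=5, Σx=42, Σy=45, Σxy=606, Σx²=556, Σy²=679
r = (5×606 - 42×45)/√((5×556 - 42²)(5×679 - 45²))
= 1140/√(1016×1370) = 1140/√1391920 ≈ 1140/1179.7966 ≈ 0.9663

r ≈ 0.9663


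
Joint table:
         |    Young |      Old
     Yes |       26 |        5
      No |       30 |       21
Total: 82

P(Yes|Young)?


P(Yes|Young) = 26/(26+30) = 26/56 = 13/28

P = 13/28 ≈ 46.43%


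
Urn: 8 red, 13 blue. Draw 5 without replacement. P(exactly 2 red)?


Hypergeometric: C(8,2)×C(13,3)/C(21,5)
= 28×286/20349 = 1144/2907

P(X=2) = 1144/2907 ≈ 39.35%


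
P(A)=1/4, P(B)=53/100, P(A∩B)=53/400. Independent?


P(A)×P(B) = 53/400
P(A∩B) = 53/400
Equal ✓ → Independent

Yes, independent


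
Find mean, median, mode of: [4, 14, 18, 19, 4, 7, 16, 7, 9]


Sorted: [4, 4, 7, 7, 9, 14, 16, 18, 19]
Mean = 98/9
Median = 9
Freq: {4: 2, 14: 1, 18: 1, 19: 1, 7: 2, 16: 1, 9: 1}
Mode: [4, 7]

Mean=98/9, Median=9, Mode=[4, 7]


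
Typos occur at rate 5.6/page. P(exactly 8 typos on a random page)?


Poisson(λ=5.6): P(X=8) = e^(-λ)×λ^k/k!
= e^(-5.6) × 5.6^8 / 8!
≈ 0.003697863716 × 967173.11574 / 40320 ≈ 0.088702

P(X=8) ≈ 0.088702 ≈ 8.87%


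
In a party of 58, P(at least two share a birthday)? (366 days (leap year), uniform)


P(all different) = Π(366-i)/366 for i=0..57
= 0.008451
P(match) = 1 - 0.008451 = 0.991549

P ≈ 0.9915 ≈ 99.15%


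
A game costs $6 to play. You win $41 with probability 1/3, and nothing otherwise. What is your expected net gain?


E[gain] = (41-6)×1/3 + (-6)×2/3
= 35/3 - 4 = 23/3

Expected net gain = $23/3 ≈ $7.67


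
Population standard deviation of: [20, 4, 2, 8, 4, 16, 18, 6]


Mean = 78/8 = 39/4
  (20-39/4)²=1681/16
  (4-39/4)²=529/16
  (2-39/4)²=961/16
  (8-39/4)²=49/16
  (4-39/4)²=529/16
  (16-39/4)²=625/16
  (18-39/4)²=1089/16
  (6-39/4)²=225/16
Σ(x-μ)² = 711/2
σ² = (711/2)/8 = 711/16

σ = √(711/16) ≈ 6.6661


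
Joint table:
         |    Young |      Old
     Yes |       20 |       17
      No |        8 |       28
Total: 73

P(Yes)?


P(Yes) = (20+17)/73 = 37/73

P(Yes) = 37/73 ≈ 50.68%


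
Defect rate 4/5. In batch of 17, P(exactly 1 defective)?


Binomial: P(X=1) = C(17,1)×p^1×(1-p)^16
= 17 × 4/5 × 1/152587890625 = 68/762939453125

P(X=1) = 68/762939453125 ≈ 0.00%


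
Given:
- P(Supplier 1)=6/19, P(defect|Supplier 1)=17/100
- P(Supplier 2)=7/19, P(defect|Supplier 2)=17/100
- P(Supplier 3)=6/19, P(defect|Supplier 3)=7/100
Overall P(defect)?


P(B) = Σ P(B|Aᵢ)×P(Aᵢ)
  17/100×6/19 = 51/950
  17/100×7/19 = 119/1900
  7/100×6/19 = 21/950
Sum = 263/1900

P(defect) = 263/1900 ≈ 13.84%


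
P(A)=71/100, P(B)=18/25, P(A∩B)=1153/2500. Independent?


P(A)×P(B) = 639/1250
P(A∩B) = 1153/2500
Not equal → NOT independent

No, not independent


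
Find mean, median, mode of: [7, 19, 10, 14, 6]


Sorted: [6, 7, 10, 14, 19]
Mean = 56/5
Median = 10
Freq: {7: 1, 19: 1, 10: 1, 14: 1, 6: 1}
Mode: No mode

Mean=56/5, Median=10, Mode=No mode


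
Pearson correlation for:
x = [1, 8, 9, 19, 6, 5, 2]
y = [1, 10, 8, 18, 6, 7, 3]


n=7, Σx=50, Σy=53, Σxy=572, Σx²=572, Σy²=583
r = (7×572 - 50×53)/√((7×572 - 50²)(7×583 - 53²))
= 1354/√(1504×1272) = 1354/√1913088 ≈ 1354/1383.1442 ≈ 0.9789

r ≈ 0.9789


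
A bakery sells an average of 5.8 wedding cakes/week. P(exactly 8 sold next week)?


Poisson(λ=5.8): P(X=8) = e^(-λ)×λ^k/k!
= e^(-5.8) × 5.8^8 / 8!
≈ 0.003027554745 × 1280630.81718 / 40320 ≈ 0.096160

P(X=8) ≈ 0.096160 ≈ 9.62%


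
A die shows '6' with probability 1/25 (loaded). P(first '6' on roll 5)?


Geometric: P(X=5) = (1-p)^(k-1)×p = (24/25)^4×1/25 = 331776/9765625

P(X=5) = 331776/9765625 ≈ 3.40%


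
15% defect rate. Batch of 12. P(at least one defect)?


P(all good) = (17/20)^12 = 582622237229761/4096000000000000
P(≥1 defect) = 3513377762770239/4096000000000000

P = 3513377762770239/4096000000000000 ≈ 85.78%


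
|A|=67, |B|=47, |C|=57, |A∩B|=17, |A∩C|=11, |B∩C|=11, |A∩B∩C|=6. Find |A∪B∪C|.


|A∪B∪C| = 67+47+57-17-11-11+6 = 138

|A∪B∪C| = 138


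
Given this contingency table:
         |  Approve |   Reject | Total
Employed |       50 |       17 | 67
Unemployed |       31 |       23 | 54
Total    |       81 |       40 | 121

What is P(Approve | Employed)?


P(Approve | Employed) = 50/(50+17) = 50/67

P(Approve|Employed) = 50/67 ≈ 74.63%


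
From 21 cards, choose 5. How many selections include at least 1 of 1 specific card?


Complement: C(21,5) - C(20,5) = 20349 - 15504 = 4845

4845


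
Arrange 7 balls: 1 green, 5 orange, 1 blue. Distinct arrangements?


7!/(1!×5!×1!) = 42

42


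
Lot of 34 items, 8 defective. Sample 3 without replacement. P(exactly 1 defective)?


Hypergeometric: C(8,1)×C(26,2)/C(34,3)
= 8×325/5984 = 325/748

P(X=1) = 325/748 ≈ 43.45%


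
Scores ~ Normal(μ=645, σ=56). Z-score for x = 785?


z = (x - μ)/σ = (785 - 645)/56 = 2.5

z = 2.5


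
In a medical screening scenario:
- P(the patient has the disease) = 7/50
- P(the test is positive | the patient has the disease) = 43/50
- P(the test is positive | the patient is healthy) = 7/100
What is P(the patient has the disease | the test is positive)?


Using Bayes' theorem:
P(A|B) = P(B|A)·P(A) / P(B)

P(the test is positive) = 43/50 × 7/50 + 7/100 × 43/50
= 301/2500 + 301/5000 = 903/5000

P(the patient has the disease|the test is positive) = (301/2500) / (903/5000) = 2/3

P(the patient has the disease|the test is positive) = 2/3 ≈ 66.67%


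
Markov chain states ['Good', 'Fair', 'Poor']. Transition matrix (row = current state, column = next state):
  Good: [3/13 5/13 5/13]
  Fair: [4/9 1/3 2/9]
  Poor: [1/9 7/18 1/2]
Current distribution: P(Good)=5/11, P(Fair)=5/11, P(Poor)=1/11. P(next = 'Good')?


P(next=Good) = Σᵢ P(now=i)×P(i→Good)
= 5/11×3/13 + 5/11×4/9 + 1/11×1/9
= 15/143 + 20/99 + 1/99 = 136/429

P = 136/429 ≈ 0.3170


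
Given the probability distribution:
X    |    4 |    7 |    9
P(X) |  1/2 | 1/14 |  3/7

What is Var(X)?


E[X] = 89/14
E[X²] = 647/14
Var(X) = E[X²] - (E[X])² = 647/14 - 7921/196 = 1137/196

Var(X) = 1137/196 ≈ 5.8010


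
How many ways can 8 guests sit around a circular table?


Circular arrangements of 8 distinct objects: fix one position to break rotational symmetry.
(n-1)! = 7! = 5040

5040


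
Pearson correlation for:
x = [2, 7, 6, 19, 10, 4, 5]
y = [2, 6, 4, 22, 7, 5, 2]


n=7, Σx=53, Σy=48, Σxy=588, Σx²=591, Σy²=618
r = (7×588 - 53×48)/√((7×591 - 53²)(7×618 - 48²))
= 1572/√(1328×2022) = 1572/√2685216 ≈ 1572/1638.6629 ≈ 0.9593

r ≈ 0.9593


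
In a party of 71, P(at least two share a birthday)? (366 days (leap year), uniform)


P(all different) = Π(366-i)/366 for i=0..70
= 0.000694
P(match) = 1 - 0.000694 = 0.999306

P ≈ 0.9993 ≈ 99.93%


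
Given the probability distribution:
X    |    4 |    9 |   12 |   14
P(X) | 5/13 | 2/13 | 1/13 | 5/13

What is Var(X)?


E[X] = 120/13
E[X²] = 1366/13
Var(X) = E[X²] - (E[X])² = 1366/13 - 14400/169 = 3358/169

Var(X) = 3358/169 ≈ 19.8698


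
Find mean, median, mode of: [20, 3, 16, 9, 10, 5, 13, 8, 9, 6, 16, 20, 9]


Sorted: [3, 5, 6, 8, 9, 9, 9, 10, 13, 16, 16, 20, 20]
Mean = 144/13
Median = 9
Freq: {20: 2, 3: 1, 16: 2, 9: 3, 10: 1, 5: 1, 13: 1, 8: 1, 6: 1}
Mode: [9]

Mean=144/13, Median=9, Mode=9


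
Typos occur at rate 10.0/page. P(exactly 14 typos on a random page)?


Poisson(λ=10.0): P(X=14) = e^(-λ)×λ^k/k!
= e^(-10.0) × 10.0^14 / 14!
≈ 4.539992976e-05 × 1e+14 / 87178291200 ≈ 0.052077

P(X=14) ≈ 0.052077 ≈ 5.21%


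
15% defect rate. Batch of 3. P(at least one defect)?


P(all good) = (17/20)^3 = 4913/8000
P(≥1 defect) = 3087/8000

P = 3087/8000 ≈ 38.59%


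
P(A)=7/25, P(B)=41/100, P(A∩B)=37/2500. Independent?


P(A)×P(B) = 287/2500
P(A∩B) = 37/2500
Not equal → NOT independent

No, not independent


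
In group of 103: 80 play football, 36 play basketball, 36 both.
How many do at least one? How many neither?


|A∪B| = 80+36-36 = 80
Neither = 103-80 = 23

At least one: 80; Neither: 23


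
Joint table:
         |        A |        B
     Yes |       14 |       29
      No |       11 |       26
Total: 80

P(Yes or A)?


P(Yes∨A) = P(Yes) + P(A) - P(Yes∧A)
= (43 + 25 - 14)/80 = 54/80 = 27/40

P = 27/40 ≈ 67.50%


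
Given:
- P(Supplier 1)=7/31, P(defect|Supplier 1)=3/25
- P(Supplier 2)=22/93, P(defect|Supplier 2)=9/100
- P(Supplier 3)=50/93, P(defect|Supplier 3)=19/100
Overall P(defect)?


P(B) = Σ P(B|Aᵢ)×P(Aᵢ)
  3/25×7/31 = 21/775
  9/100×22/93 = 33/1550
  19/100×50/93 = 19/186
Sum = 14/93

P(defect) = 14/93 ≈ 15.05%


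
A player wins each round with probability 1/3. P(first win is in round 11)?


Geometric: P(X=11) = (1-p)^(k-1)×p = (2/3)^10×1/3 = 1024/177147

P(X=11) = 1024/177147 ≈ 0.58%


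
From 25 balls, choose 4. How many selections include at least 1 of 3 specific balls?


Complement: C(25,4) - C(22,4) = 12650 - 7315 = 5335

5335


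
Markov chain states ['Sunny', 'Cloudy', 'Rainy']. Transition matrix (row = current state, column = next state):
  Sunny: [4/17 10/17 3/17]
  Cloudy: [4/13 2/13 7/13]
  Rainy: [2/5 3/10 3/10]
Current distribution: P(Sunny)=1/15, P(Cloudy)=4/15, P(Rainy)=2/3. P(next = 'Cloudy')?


P(next=Cloudy) = Σᵢ P(now=i)×P(i→Cloudy)
= 1/15×10/17 + 4/15×2/13 + 2/3×3/10
= 2/51 + 8/195 + 1/5 = 929/3315

P = 929/3315 ≈ 0.2802


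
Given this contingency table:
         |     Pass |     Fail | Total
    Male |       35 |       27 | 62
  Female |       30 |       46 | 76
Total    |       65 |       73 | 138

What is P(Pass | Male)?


P(Pass | Male) = 35/(35+27) = 35/62

P(Pass|Male) = 35/62 ≈ 56.45%


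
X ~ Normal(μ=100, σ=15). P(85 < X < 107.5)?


z₁=(85-100)/15=-1.0, z₂=(107.5-100)/15=0.5
P = Φ(0.5) - Φ(-1.0) = 0.691462 - 0.158655 = 0.532807 ≈ 0.5328

P(85 < X < 107.5) ≈ 0.5328


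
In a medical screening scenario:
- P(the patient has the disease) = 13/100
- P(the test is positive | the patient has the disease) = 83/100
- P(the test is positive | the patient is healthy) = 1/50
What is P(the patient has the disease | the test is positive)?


Using Bayes' theorem:
P(A|B) = P(B|A)·P(A) / P(B)

P(the test is positive) = 83/100 × 13/100 + 1/50 × 87/100
= 1079/10000 + 87/5000 = 1253/10000

P(the patient has the disease|the test is positive) = (1079/10000) / (1253/10000) = 1079/1253

P(the patient has the disease|the test is positive) = 1079/1253 ≈ 86.11%


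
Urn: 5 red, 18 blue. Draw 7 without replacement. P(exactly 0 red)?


Hypergeometric: C(5,0)×C(18,7)/C(23,7)
= 1×31824/245157 = 624/4807

P(X=0) = 624/4807 ≈ 12.98%


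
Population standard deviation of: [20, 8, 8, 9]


Mean = 45/4
  (20-45/4)²=1225/16
  (8-45/4)²=169/16
  (8-45/4)²=169/16
  (9-45/4)²=81/16
Σ(x-μ)² = 411/4
σ² = (411/4)/4 = 411/16

σ = √(411/16) ≈ 5.0683


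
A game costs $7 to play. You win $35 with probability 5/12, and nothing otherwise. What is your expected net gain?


E[gain] = (35-7)×5/12 + (-7)×7/12
= 35/3 - 49/12 = 91/12

Expected net gain = $91/12 ≈ $7.58


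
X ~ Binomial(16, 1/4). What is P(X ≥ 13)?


P(X ≥ 13) = Σ P(X=i) for i=13..16
P(X=13) = 945/268435456
P(X=14) = 135/536870912
P(X=15) = 3/268435456
P(X=16) = 1/4294967296
Sum = 16249/4294967296

P(X ≥ 13) = 16249/4294967296 ≈ 0.00%


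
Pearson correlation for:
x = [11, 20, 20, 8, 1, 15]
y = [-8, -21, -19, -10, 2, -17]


n=6, Σx=75, Σy=-73, Σxy=-1221, Σx²=1211, Σy²=1259
r = (6×(-1221) - 75×(-73))/√((6×1211 - 75²)(6×1259 - (-73)²))
= -1851/√(1641×2225) = -1851/√3651225 ≈ -1851/1910.8179 ≈ -0.9687

r ≈ -0.9687


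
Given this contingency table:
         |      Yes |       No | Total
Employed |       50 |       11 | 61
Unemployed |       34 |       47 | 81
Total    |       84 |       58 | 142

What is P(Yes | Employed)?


P(Yes | Employed) = 50/(50+11) = 50/61

P(Yes|Employed) = 50/61 ≈ 81.97%


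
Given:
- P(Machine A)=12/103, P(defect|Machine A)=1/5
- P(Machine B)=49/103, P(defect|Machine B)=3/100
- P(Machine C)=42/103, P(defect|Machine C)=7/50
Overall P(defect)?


P(B) = Σ P(B|Aᵢ)×P(Aᵢ)
  1/5×12/103 = 12/515
  3/100×49/103 = 147/10300
  7/50×42/103 = 147/2575
Sum = 39/412

P(defect) = 39/412 ≈ 9.47%


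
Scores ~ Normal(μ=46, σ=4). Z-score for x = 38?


z = (x - μ)/σ = (38 - 46)/4 = -2.0

z = -2.0


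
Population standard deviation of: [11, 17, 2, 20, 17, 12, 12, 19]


Mean = 110/8 = 55/4
  (11-55/4)²=121/16
  (17-55/4)²=169/16
  (2-55/4)²=2209/16
  (20-55/4)²=625/16
  (17-55/4)²=169/16
  (12-55/4)²=49/16
  (12-55/4)²=49/16
  (19-55/4)²=441/16
Σ(x-μ)² = 479/2
σ² = (479/2)/8 = 479/16

σ = √(479/16) ≈ 5.4715


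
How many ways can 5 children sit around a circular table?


Circular arrangements of 5 distinct objects: fix one position to break rotational symmetry.
(n-1)! = 4! = 24

24


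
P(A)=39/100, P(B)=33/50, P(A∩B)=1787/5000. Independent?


P(A)×P(B) = 1287/5000
P(A∩B) = 1787/5000
Not equal → NOT independent

No, not independent


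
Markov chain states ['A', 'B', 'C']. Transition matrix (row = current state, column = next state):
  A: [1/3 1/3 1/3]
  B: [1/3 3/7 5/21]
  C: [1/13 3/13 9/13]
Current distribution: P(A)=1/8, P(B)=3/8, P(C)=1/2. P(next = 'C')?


P(next=C) = Σᵢ P(now=i)×P(i→C)
= 1/8×1/3 + 3/8×5/21 + 1/2×9/13
= 1/24 + 5/56 + 9/26 = 521/1092

P = 521/1092 ≈ 0.4771


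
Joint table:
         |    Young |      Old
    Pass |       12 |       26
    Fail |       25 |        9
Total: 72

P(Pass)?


P(Pass) = (12+26)/72 = 38/72 = 19/36

P(Pass) = 19/36 ≈ 52.78%


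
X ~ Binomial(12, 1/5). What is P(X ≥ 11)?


P(X ≥ 11) = Σ P(X=i) for i=11..12
P(X=11) = 48/244140625
P(X=12) = 1/244140625
Sum = 49/244140625

P(X ≥ 11) = 49/244140625 ≈ 0.00%


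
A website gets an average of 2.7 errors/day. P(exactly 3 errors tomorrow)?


Poisson(λ=2.7): P(X=3) = e^(-λ)×λ^k/k!
= e^(-2.7) × 2.7^3 / 3!
≈ 0.06720551274 × 19.683 / 6 ≈ 0.220468

P(X=3) ≈ 0.220468 ≈ 22.05%


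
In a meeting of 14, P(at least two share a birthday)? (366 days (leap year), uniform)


P(all different) = Π(366-i)/366 for i=0..13
= 0.777440
P(match) = 1 - 0.777440 = 0.222560

P ≈ 0.2226 ≈ 22.26%


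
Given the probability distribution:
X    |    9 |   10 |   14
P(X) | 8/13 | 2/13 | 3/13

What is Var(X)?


E[X] = 134/13
E[X²] = 1436/13
Var(X) = E[X²] - (E[X])² = 1436/13 - 17956/169 = 712/169

Var(X) = 712/169 ≈ 4.2130


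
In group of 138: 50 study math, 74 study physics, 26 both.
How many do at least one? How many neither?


|A∪B| = 50+74-26 = 98
Neither = 138-98 = 40

At least one: 98; Neither: 40


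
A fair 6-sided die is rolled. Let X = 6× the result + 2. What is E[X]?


E[die] = (1+6)/2 = 7/2
E[X] = 6×7/2 + 2 = 23

E[X] = 23


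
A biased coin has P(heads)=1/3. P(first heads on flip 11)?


Geometric: P(X=11) = (1-p)^(k-1)×p = (2/3)^10×1/3 = 1024/177147

P(X=11) = 1024/177147 ≈ 0.58%


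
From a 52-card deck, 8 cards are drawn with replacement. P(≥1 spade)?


P(not a spade) = 39/52 = 3/4
P(none in 8 draws) = (3/4)^8 = 6561/65536
P(≥1 spade) = 1 - 6561/65536 = 58975/65536

P = 58975/65536 ≈ 89.99%


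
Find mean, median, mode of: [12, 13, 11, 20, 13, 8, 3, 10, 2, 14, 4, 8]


Sorted: [2, 3, 4, 8, 8, 10, 11, 12, 13, 13, 14, 20]
Mean = 118/12 = 59/6
Median = 21/2
Freq: {12: 1, 13: 2, 11: 1, 20: 1, 8: 2, 3: 1, 10: 1, 2: 1, 14: 1, 4: 1}
Mode: [8, 13]

Mean=59/6, Median=21/2, Mode=[8, 13]


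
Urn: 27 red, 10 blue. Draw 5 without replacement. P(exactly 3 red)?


Hypergeometric: C(27,3)×C(10,2)/C(37,5)
= 2925×45/435897 = 14625/48433

P(X=3) = 14625/48433 ≈ 30.20%


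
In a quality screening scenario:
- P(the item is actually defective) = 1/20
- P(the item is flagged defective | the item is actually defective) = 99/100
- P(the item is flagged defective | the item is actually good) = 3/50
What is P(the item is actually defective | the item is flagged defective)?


Using Bayes' theorem:
P(A|B) = P(B|A)·P(A) / P(B)

P(the item is flagged defective) = 99/100 × 1/20 + 3/50 × 19/20
= 99/2000 + 57/1000 = 213/2000

P(the item is actually defective|the item is flagged defective) = (99/2000) / (213/2000) = 33/71

P(the item is actually defective|the item is flagged defective) = 33/71 ≈ 46.48%


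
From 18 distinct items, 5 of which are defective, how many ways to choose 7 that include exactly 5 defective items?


Choose 5 of the 5 defective items and 2 of the other 13 items:
C(5,5)×C(13,2) = 1×78 = 78

78


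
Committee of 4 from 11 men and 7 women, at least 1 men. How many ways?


Count by #men:
  1M,3W: C(11,1)×C(7,3)=385
  2M,2W: C(11,2)×C(7,2)=1155
  3M,1W: C(11,3)×C(7,1)=1155
  4M,0W: C(11,4)×C(7,0)=330
Total = 3025

3025


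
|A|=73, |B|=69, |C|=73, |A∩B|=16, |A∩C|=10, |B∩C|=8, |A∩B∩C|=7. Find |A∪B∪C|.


|A∪B∪C| = 73+69+73-16-10-8+7 = 188

|A∪B∪C| = 188


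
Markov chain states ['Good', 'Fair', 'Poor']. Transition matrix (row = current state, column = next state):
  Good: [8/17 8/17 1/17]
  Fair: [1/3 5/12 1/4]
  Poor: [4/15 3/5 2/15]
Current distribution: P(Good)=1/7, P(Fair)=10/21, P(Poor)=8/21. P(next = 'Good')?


P(next=Good) = Σᵢ P(now=i)×P(i→Good)
= 1/7×8/17 + 10/21×1/3 + 8/21×4/15
= 8/119 + 10/63 + 32/315 = 1754/5355

P = 1754/5355 ≈ 0.3275


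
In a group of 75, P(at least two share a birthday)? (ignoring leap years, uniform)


P(all different) = Π(365-i)/365 for i=0..74
= 0.000280
P(match) = 1 - 0.000280 = 0.999720

P ≈ 0.9997 ≈ 99.97%


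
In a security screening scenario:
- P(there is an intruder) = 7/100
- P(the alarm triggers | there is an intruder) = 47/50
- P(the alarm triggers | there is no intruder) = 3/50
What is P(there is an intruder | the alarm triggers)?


Using Bayes' theorem:
P(A|B) = P(B|A)·P(A) / P(B)

P(the alarm triggers) = 47/50 × 7/100 + 3/50 × 93/100
= 329/5000 + 279/5000 = 76/625

P(there is an intruder|the alarm triggers) = (329/5000) / (76/625) = 329/608

P(there is an intruder|the alarm triggers) = 329/608 ≈ 54.11%


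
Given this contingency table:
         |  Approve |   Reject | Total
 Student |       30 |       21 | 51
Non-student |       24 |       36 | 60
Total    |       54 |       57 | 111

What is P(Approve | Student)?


P(Approve | Student) = 30/(30+21) = 30/51 = 10/17

P(Approve|Student) = 10/17 ≈ 58.82%


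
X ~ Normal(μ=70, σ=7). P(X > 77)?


z = (77-70)/7 = 1.0
P(X > 77) = 1 - P(Z ≤ 1.0) = 1 - 0.8413 = 0.1587

P(X > 77) ≈ 0.1587


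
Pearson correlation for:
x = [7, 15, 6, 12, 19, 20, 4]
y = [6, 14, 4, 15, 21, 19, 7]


n=7, Σx=83, Σy=86, Σxy=1263, Σx²=1231, Σy²=1324
r = (7×1263 - 83×86)/√((7×1231 - 83²)(7×1324 - 86²))
= 1703/√(1728×1872) = 1703/√3234816 ≈ 1703/1798.5594 ≈ 0.9469

r ≈ 0.9469


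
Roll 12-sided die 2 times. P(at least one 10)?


P(no 10)^2 = (11/12)^2 = 121/144
P(≥1) = 1 - 121/144 = 23/144

P = 23/144 ≈ 15.97%


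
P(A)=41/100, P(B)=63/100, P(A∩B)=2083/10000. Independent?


P(A)×P(B) = 2583/10000
P(A∩B) = 2083/10000
Not equal → NOT independent

No, not independent


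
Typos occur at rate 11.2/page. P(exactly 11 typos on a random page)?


Poisson(λ=11.2): P(X=11) = e^(-λ)×λ^k/k!
= e^(-11.2) × 11.2^11 / 11!
≈ 1.367419607e-05 × 347854999335 / 39916800 ≈ 0.119164

P(X=11) ≈ 0.119164 ≈ 11.92%


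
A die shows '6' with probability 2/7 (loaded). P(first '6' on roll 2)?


Geometric: P(X=2) = (1-p)^(k-1)×p = (5/7)^1×2/7 = 10/49

P(X=2) = 10/49 ≈ 20.41%


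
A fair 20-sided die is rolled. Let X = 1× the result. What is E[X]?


E[die] = (1+20)/2 = 21/2
E[X] = 1 × 21/2 = 21/2

E[X] = 21/2


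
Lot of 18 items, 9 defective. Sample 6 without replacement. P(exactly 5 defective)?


Hypergeometric: C(9,5)×C(9,1)/C(18,6)
= 126×9/18564 = 27/442

P(X=5) = 27/442 ≈ 6.11%


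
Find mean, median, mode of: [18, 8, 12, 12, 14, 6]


Sorted: [6, 8, 12, 12, 14, 18]
Mean = 70/6 = 35/3
Median = 12
Freq: {18: 1, 8: 1, 12: 2, 14: 1, 6: 1}
Mode: [12]

Mean=35/3, Median=12, Mode=12


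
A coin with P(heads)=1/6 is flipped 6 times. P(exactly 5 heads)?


Binomial: P(X=5) = C(6,5)×p^5×(1-p)^1
= 6 × 1/7776 × 5/6 = 5/7776

P(X=5) = 5/7776 ≈ 0.06%


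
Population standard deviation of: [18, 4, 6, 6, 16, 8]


Mean = 58/6 = 29/3
  (18-29/3)²=625/9
  (4-29/3)²=289/9
  (6-29/3)²=121/9
  (6-29/3)²=121/9
  (16-29/3)²=361/9
  (8-29/3)²=25/9
Σ(x-μ)² = 514/3
σ² = (514/3)/6 = 257/9

σ = √(257/9) ≈ 5.3437


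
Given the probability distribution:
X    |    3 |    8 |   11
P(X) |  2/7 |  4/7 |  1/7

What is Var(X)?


E[X] = 7
E[X²] = 395/7
Var(X) = E[X²] - (E[X])² = 395/7 - 49 = 52/7

Var(X) = 52/7 ≈ 7.4286


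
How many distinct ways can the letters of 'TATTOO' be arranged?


Letters: 6, freq: {'T': 3, 'A': 1, 'O': 2}
6!/(3!×1!×2!) = 720/12 = 60

60


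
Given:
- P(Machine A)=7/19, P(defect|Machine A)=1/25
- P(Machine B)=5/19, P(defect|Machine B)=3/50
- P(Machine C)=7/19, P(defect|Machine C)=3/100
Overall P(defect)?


P(B) = Σ P(B|Aᵢ)×P(Aᵢ)
  1/25×7/19 = 7/475
  3/50×5/19 = 3/190
  3/100×7/19 = 21/1900
Sum = 79/1900

P(defect) = 79/1900 ≈ 4.16%


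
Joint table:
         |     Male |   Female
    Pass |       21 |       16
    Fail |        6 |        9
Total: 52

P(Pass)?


P(Pass) = (21+16)/52 = 37/52

P(Pass) = 37/52 ≈ 71.15%


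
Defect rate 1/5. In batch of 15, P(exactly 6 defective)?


Binomial: P(X=6) = C(15,6)×p^6×(1-p)^9
= 5005 × 1/15625 × 262144/1953125 = 262406144/6103515625

P(X=6) = 262406144/6103515625 ≈ 4.30%


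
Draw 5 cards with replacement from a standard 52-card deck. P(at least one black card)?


P(not a black card) = 26/52 = 1/2
P(none in 5 draws) = (1/2)^5 = 1/32
P(≥1 black card) = 1 - 1/32 = 31/32

P = 31/32 ≈ 96.88%


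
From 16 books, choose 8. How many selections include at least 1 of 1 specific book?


Complement: C(16,8) - C(15,8) = 12870 - 6435 = 6435

6435


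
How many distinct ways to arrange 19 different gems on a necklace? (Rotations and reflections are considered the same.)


Free circular arrangements: rotations and reflections both identified.
(n-1)!/2 = 18!/2 = 6402373705728000/2 = 3201186852864000

3201186852864000


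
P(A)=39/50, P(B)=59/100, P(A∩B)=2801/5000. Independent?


P(A)×P(B) = 2301/5000
P(A∩B) = 2801/5000
Not equal → NOT independent

No, not independent


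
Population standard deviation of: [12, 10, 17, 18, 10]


Mean = 67/5
  (12-67/5)²=49/25
  (10-67/5)²=289/25
  (17-67/5)²=324/25
  (18-67/5)²=529/25
  (10-67/5)²=289/25
Σ(x-μ)² = 296/5
σ² = (296/5)/5 = 296/25

σ = √(296/25) ≈ 3.4409


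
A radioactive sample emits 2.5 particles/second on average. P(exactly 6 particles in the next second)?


Poisson(λ=2.5): P(X=6) = e^(-λ)×λ^k/k!
= e^(-2.5) × 2.5^6 / 6!
≈ 0.08208499862 × 244.140625 / 720 ≈ 0.027834

P(X=6) ≈ 0.027834 ≈ 2.78%


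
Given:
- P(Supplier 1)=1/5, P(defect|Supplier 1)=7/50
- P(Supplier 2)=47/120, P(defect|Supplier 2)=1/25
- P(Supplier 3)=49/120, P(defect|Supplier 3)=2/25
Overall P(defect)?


P(B) = Σ P(B|Aᵢ)×P(Aᵢ)
  7/50×1/5 = 7/250
  1/25×47/120 = 47/3000
  2/25×49/120 = 49/1500
Sum = 229/3000

P(defect) = 229/3000 ≈ 7.63%


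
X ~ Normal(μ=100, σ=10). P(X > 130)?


z = (130-100)/10 = 3.0
P(X > 130) = 1 - P(Z ≤ 3.0) = 1 - 0.9987 = 0.0013

P(X > 130) ≈ 0.0013


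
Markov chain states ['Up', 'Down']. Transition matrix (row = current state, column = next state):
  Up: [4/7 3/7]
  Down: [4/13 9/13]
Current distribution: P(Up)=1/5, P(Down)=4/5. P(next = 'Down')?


P(next=Down) = Σᵢ P(now=i)×P(i→Down)
= 1/5×3/7 + 4/5×9/13
= 3/35 + 36/65 = 291/455

P = 291/455 ≈ 0.6396


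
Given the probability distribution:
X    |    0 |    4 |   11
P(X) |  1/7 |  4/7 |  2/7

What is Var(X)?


E[X] = 38/7
E[X²] = 306/7
Var(X) = E[X²] - (E[X])² = 306/7 - 1444/49 = 698/49

Var(X) = 698/49 ≈ 14.2449


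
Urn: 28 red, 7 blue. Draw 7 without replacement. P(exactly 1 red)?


Hypergeometric: C(28,1)×C(7,6)/C(35,7)
= 28×7/6724520 = 49/1681130

P(X=1) = 49/1681130 ≈ 0.00%


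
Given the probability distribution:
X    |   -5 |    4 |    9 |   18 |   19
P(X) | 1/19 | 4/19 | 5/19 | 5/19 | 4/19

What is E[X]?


E[X] = Σ x·P(X=x)
= (-5)×(1/19) + (4)×(4/19) + (9)×(5/19) + (18)×(5/19) + (19)×(4/19)
= 222/19

E[X] = 222/19


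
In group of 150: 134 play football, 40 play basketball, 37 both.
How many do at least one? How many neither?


|A∪B| = 134+40-37 = 137
Neither = 150-137 = 13

At least one: 137; Neither: 13


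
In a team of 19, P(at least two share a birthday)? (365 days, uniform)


P(all different) = Π(365-i)/365 for i=0..18
= 0.620881
P(match) = 1 - 0.620881 = 0.379119

P ≈ 0.3791 ≈ 37.91%


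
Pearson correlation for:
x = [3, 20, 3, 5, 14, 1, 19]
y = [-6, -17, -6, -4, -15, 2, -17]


n=7, Σx=65, Σy=-63, Σxy=-927, Σx²=1001, Σy²=895
r = (7×(-927) - 65×(-63))/√((7×1001 - 65²)(7×895 - (-63)²))
= -2394/√(2782×2296) = -2394/√6387472 ≈ -2394/2527.3449 ≈ -0.9472

r ≈ -0.9472


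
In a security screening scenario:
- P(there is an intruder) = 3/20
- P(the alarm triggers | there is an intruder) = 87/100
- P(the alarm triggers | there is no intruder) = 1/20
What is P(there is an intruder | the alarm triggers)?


Using Bayes' theorem:
P(A|B) = P(B|A)·P(A) / P(B)

P(the alarm triggers) = 87/100 × 3/20 + 1/20 × 17/20
= 261/2000 + 17/400 = 173/1000

P(there is an intruder|the alarm triggers) = (261/2000) / (173/1000) = 261/346

P(there is an intruder|the alarm triggers) = 261/346 ≈ 75.43%


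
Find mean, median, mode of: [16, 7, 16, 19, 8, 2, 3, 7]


Sorted: [2, 3, 7, 7, 8, 16, 16, 19]
Mean = 78/8 = 39/4
Median = 15/2
Freq: {16: 2, 7: 2, 19: 1, 8: 1, 2: 1, 3: 1}
Mode: [7, 16]

Mean=39/4, Median=15/2, Mode=[7, 16]


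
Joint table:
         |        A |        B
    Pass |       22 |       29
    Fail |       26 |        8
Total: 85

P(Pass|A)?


P(Pass|A) = 22/(22+26) = 22/48 = 11/24

P = 11/24 ≈ 45.83%


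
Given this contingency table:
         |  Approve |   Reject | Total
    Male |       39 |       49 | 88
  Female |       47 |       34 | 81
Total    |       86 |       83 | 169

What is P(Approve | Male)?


P(Approve | Male) = 39/(39+49) = 39/88

P(Approve|Male) = 39/88 ≈ 44.32%


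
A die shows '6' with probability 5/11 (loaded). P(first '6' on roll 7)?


Geometric: P(X=7) = (1-p)^(k-1)×p = (6/11)^6×5/11 = 233280/19487171

P(X=7) = 233280/19487171 ≈ 1.20%


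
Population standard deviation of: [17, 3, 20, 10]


Mean = 50/4 = 25/2
  (17-25/2)²=81/4
  (3-25/2)²=361/4
  (20-25/2)²=225/4
  (10-25/2)²=25/4
Σ(x-μ)² = 173
σ² = 173/4

σ = √(173/4) ≈ 6.5765


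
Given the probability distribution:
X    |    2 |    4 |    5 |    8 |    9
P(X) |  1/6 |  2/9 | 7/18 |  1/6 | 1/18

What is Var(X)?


E[X] = 5
E[X²] = 262/9
Var(X) = E[X²] - (E[X])² = 262/9 - 25 = 37/9

Var(X) = 37/9 ≈ 4.1111


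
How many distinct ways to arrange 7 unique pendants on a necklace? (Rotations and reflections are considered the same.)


Free circular arrangements: rotations and reflections both identified.
(n-1)!/2 = 6!/2 = 720/2 = 360

360


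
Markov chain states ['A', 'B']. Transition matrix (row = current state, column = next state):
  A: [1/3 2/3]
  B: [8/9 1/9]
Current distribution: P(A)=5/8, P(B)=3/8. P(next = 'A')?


P(next=A) = Σᵢ P(now=i)×P(i→A)
= 5/8×1/3 + 3/8×8/9
= 5/24 + 1/3 = 13/24

P = 13/24 ≈ 0.5417


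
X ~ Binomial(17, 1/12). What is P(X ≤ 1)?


P(X ≤ 1) = Σ P(X=i) for i=0..1
P(X=0) = 505447028499293771/2218611106740436992
P(X=1) = 781145407680726737/2218611106740436992
Sum = 321648109045005127/554652776685109248

P(X ≤ 1) = 321648109045005127/554652776685109248 ≈ 57.99%


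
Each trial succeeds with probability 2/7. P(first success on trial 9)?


Geometric: P(X=9) = (1-p)^(k-1)×p = (5/7)^8×2/7 = 781250/40353607

P(X=9) = 781250/40353607 ≈ 1.94%


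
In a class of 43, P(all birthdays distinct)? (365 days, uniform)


P(all different) = Π(365-i)/365 for i=0..42
= (365/365)×(364/365)×...×(323/365)
= 0.076077

P ≈ 0.0761 ≈ 7.61%


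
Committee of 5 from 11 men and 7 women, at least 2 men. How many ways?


Count by #men:
  2M,3W: C(11,2)×C(7,3)=1925
  3M,2W: C(11,3)×C(7,2)=3465
  4M,1W: C(11,4)×C(7,1)=2310
  5M,0W: C(11,5)×C(7,0)=462
Total = 8162

8162


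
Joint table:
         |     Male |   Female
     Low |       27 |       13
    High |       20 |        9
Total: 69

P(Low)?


P(Low) = (27+13)/69 = 40/69

P(Low) = 40/69 ≈ 57.97%


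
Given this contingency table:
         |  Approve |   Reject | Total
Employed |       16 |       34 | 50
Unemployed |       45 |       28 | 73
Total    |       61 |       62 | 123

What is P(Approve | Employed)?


P(Approve | Employed) = 16/(16+34) = 16/50 = 8/25

P(Approve|Employed) = 8/25 ≈ 32.00%


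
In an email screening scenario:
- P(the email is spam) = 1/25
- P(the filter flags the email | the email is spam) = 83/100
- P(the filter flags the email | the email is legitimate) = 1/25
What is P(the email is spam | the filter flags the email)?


Using Bayes' theorem:
P(A|B) = P(B|A)·P(A) / P(B)

P(the filter flags the email) = 83/100 × 1/25 + 1/25 × 24/25
= 83/2500 + 24/625 = 179/2500

P(the email is spam|the filter flags the email) = (83/2500) / (179/2500) = 83/179

P(the email is spam|the filter flags the email) = 83/179 ≈ 46.37%


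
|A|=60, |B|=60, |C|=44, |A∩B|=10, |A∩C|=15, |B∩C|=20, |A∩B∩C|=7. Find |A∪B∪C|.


|A∪B∪C| = 60+60+44-10-15-20+7 = 126

|A∪B∪C| = 126


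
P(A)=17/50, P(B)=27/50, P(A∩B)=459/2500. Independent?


P(A)×P(B) = 459/2500
P(A∩B) = 459/2500
Equal ✓ → Independent

Yes, independent


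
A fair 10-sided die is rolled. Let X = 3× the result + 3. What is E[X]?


E[die] = (1+10)/2 = 11/2
E[X] = 3×11/2 + 3 = 39/2

E[X] = 39/2


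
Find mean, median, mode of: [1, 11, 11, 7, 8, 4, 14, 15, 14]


Sorted: [1, 4, 7, 8, 11, 11, 14, 14, 15]
Mean = 85/9
Median = 11
Freq: {1: 1, 11: 2, 7: 1, 8: 1, 4: 1, 14: 2, 15: 1}
Mode: [11, 14]

Mean=85/9, Median=11, Mode=[11, 14]


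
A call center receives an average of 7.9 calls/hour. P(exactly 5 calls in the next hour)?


Poisson(λ=7.9): P(X=5) = e^(-λ)×λ^k/k!
= e^(-7.9) × 7.9^5 / 5!
≈ 0.0003707435405 × 30770.56399 / 120 ≈ 0.095067

P(X=5) ≈ 0.095067 ≈ 9.51%


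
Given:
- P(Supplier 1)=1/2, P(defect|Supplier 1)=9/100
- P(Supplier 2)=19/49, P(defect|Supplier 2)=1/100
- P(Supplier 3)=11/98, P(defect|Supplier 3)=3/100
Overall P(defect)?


P(B) = Σ P(B|Aᵢ)×P(Aᵢ)
  9/100×1/2 = 9/200
  1/100×19/49 = 19/4900
  3/100×11/98 = 33/9800
Sum = 64/1225

P(defect) = 64/1225 ≈ 5.22%


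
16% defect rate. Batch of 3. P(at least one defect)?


P(all good) = (21/25)^3 = 9261/15625
P(≥1 defect) = 6364/15625

P = 6364/15625 ≈ 40.73%


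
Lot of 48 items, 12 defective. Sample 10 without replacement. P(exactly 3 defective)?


Hypergeometric: C(12,3)×C(36,7)/C(48,10)
= 220×8347680/6540715896 = 6956400/24775439

P(X=3) = 6956400/24775439 ≈ 28.08%


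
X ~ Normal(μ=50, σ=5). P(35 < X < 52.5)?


z₁=(35-50)/5=-3.0, z₂=(52.5-50)/5=0.5
P = Φ(0.5) - Φ(-3.0) = 0.691462 - 0.001350 = 0.690112 ≈ 0.6901

P(35 < X < 52.5) ≈ 0.6901
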